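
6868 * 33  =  226644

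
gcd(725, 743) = 1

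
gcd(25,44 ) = 1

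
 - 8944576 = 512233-9456809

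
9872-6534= 3338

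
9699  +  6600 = 16299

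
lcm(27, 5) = 135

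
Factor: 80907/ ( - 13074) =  - 2^(-1)*149^1*181^1*2179^( - 1)  =  - 26969/4358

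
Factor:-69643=-7^1 * 9949^1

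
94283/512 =94283/512 = 184.15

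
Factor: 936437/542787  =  3^ (-1 )*7^( - 1)*25847^( - 1)*936437^1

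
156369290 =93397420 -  - 62971870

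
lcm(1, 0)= 0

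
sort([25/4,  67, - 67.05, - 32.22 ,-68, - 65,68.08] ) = [-68, - 67.05,  -  65,  -  32.22, 25/4 , 67,  68.08]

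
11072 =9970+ 1102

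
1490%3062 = 1490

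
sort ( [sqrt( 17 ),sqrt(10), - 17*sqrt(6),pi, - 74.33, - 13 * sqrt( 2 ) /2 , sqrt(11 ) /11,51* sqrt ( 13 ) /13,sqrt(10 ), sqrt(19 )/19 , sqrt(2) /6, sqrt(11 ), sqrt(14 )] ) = [ - 74.33, - 17*sqrt(6), - 13*sqrt (2) /2 , sqrt ( 19)/19,sqrt( 2 ) /6,sqrt( 11)/11, pi,sqrt( 10),sqrt(10 ),  sqrt(11 ) , sqrt(14 ), sqrt(17),51*  sqrt(13 )/13]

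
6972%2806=1360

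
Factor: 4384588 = 2^2 * 13^1*84319^1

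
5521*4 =22084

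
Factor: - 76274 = -2^1*11^1 * 3467^1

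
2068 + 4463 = 6531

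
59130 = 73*810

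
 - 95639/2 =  -47820+1/2 = - 47819.50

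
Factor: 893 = 19^1*47^1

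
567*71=40257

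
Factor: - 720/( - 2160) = 1/3 = 3^( - 1 )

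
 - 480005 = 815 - 480820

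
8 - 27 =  - 19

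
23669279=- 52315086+75984365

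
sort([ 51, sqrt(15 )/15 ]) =[sqrt(15 )/15,51] 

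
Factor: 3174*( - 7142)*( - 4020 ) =2^4*3^2 * 5^1*23^2*67^1* 3571^1 = 91128206160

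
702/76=351/38 = 9.24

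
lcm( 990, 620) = 61380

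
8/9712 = 1/1214 = 0.00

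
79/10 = 7 + 9/10 = 7.90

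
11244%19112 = 11244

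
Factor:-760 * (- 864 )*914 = 2^9 * 3^3*5^1*19^1*457^1= 600168960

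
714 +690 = 1404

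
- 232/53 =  - 5 + 33/53  =  - 4.38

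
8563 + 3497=12060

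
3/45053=3/45053 = 0.00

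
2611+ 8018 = 10629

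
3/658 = 3/658 = 0.00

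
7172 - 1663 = 5509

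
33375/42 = 11125/14  =  794.64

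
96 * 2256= 216576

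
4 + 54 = 58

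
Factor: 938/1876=1/2=2^( - 1 ) 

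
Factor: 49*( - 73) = - 7^2*73^1 =-3577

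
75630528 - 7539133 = 68091395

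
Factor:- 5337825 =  - 3^1*5^2*71171^1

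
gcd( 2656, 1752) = 8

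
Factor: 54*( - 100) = -2^3*3^3*5^2 =- 5400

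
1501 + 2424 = 3925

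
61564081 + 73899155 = 135463236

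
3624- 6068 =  - 2444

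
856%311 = 234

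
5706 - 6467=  - 761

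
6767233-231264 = 6535969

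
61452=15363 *4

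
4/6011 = 4/6011=0.00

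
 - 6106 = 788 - 6894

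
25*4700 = 117500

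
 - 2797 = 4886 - 7683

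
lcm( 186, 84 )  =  2604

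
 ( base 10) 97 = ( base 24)41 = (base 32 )31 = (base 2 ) 1100001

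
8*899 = 7192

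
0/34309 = 0 =0.00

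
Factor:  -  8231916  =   - 2^2*3^1*7^1*11^1*59^1 * 151^1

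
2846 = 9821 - 6975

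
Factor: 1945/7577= 5^1*389^1*7577^(-1)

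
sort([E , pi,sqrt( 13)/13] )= [sqrt( 13 )/13,E, pi]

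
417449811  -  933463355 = - 516013544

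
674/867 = 674/867 = 0.78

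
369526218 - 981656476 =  -612130258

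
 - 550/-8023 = 550/8023 = 0.07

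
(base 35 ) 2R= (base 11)89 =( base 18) 57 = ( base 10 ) 97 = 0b1100001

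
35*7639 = 267365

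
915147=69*13263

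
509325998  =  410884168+98441830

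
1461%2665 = 1461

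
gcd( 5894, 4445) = 7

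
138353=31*4463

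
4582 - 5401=-819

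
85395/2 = 42697 + 1/2= 42697.50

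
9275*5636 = 52273900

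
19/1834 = 19/1834 = 0.01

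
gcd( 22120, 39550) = 70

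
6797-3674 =3123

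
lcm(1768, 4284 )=111384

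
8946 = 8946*1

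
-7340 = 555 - 7895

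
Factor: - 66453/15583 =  - 3^1*17^1*1303^1*15583^( - 1 )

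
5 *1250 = 6250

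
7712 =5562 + 2150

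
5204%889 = 759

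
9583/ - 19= - 505+12/19 =- 504.37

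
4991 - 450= 4541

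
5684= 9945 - 4261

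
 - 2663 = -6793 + 4130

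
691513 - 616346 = 75167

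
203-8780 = -8577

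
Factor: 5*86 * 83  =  2^1 * 5^1 * 43^1 * 83^1 = 35690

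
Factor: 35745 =3^1*5^1*2383^1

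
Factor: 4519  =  4519^1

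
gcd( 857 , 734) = 1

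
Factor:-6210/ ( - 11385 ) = 6/11 = 2^1*3^1* 11^(-1)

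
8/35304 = 1/4413 = 0.00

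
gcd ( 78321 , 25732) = 1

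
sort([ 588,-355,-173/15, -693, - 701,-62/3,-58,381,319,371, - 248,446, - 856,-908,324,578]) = [ - 908, -856, - 701,- 693, - 355,  -  248, - 58 ,-62/3,  -  173/15,319, 324, 371,381, 446, 578,588 ]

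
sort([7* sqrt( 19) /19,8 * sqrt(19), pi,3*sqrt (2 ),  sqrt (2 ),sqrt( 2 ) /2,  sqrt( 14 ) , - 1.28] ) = [ - 1.28 , sqrt (2 )/2,  sqrt(2 ),  7*sqrt( 19)/19,pi  ,  sqrt(14),3*sqrt(2), 8 * sqrt( 19 )]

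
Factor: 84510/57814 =42255/28907 = 3^3  *  5^1*137^(-1 )*211^( - 1)*313^1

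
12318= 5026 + 7292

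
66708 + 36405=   103113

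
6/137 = 6/137 = 0.04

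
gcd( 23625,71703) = 9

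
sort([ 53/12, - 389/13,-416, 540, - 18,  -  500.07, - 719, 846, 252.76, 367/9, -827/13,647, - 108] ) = [  -  719, - 500.07, - 416,-108 ,  -  827/13, - 389/13,-18, 53/12, 367/9, 252.76,540, 647, 846 ]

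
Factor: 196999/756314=2^( - 1)*11^1*13^(-1)*19^( - 1)*1531^( - 1)*17909^1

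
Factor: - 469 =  - 7^1*67^1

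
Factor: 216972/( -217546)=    - 2^1*3^3*7^1*379^( - 1 )= - 378/379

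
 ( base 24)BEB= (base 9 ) 10145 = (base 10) 6683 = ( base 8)15033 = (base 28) 8EJ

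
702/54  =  13=13.00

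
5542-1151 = 4391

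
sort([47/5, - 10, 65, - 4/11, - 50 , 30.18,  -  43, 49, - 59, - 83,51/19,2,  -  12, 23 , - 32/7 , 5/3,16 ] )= [ - 83,-59, - 50, - 43,-12, - 10, - 32/7 , - 4/11, 5/3,  2,51/19,47/5,16 , 23 , 30.18,49,65 ]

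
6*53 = 318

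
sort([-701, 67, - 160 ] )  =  [ - 701,-160, 67 ]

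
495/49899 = 165/16633=0.01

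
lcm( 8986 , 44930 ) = 44930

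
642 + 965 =1607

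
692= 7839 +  - 7147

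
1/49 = 1/49= 0.02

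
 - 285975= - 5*57195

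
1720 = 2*860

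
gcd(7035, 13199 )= 67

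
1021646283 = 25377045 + 996269238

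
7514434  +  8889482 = 16403916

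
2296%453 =31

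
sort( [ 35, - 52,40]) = [-52,  35,40]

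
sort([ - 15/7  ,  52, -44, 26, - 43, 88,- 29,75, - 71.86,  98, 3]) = [ - 71.86, - 44,-43,  -  29, - 15/7,  3, 26, 52, 75 , 88,  98]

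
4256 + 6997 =11253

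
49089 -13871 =35218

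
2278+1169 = 3447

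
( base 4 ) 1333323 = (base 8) 17773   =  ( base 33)7h3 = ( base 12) 48a3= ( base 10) 8187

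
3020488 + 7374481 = 10394969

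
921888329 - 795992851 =125895478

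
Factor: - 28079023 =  - 7^1*4011289^1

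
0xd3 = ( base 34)67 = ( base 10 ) 211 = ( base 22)9D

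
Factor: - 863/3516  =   - 2^ ( - 2)*3^( - 1 )*293^( - 1)*863^1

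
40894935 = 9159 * 4465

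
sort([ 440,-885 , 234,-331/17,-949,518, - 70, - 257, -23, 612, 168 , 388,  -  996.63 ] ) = [ - 996.63, - 949,-885,  -  257  , - 70 ,-23, - 331/17, 168, 234,388,440, 518,  612 ]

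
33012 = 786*42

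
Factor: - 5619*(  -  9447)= 3^2*47^1*67^1 * 1873^1 = 53082693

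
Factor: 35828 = 2^2 * 13^2*53^1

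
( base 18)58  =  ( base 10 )98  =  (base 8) 142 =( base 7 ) 200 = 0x62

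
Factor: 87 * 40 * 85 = 2^3*3^1*5^2*17^1*29^1 = 295800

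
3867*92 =355764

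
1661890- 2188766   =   - 526876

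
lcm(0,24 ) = 0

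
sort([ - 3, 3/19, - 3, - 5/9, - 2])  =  [ - 3, - 3, - 2,-5/9 , 3/19] 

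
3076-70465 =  - 67389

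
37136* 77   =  2859472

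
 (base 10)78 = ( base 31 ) 2G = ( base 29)2K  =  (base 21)3F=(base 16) 4E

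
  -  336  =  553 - 889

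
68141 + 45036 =113177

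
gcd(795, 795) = 795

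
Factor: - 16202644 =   -  2^2*1123^1 *3607^1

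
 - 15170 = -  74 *205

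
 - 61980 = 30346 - 92326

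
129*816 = 105264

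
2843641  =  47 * 60503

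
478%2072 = 478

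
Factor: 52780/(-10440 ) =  - 91/18 = - 2^ ( - 1 )*3^( - 2)*7^1*13^1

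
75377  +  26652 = 102029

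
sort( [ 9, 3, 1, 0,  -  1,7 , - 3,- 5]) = [ - 5 , - 3, - 1, 0 , 1, 3, 7,  9 ]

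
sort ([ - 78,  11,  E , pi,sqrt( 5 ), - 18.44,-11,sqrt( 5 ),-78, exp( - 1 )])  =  [  -  78,-78,  -  18.44, - 11,exp(-1),sqrt (5),  sqrt( 5 ),  E,pi,11] 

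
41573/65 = 41573/65= 639.58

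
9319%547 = 20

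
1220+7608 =8828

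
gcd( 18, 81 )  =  9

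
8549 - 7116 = 1433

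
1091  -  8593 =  - 7502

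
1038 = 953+85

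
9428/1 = 9428 = 9428.00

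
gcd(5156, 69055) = 1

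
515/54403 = 515/54403= 0.01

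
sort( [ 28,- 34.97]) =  [ - 34.97,28 ]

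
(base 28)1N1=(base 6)10341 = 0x595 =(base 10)1429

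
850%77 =3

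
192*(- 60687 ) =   -  11651904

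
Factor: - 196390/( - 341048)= 2^( - 2) * 5^1 * 41^1* 89^( - 1) = 205/356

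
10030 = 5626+4404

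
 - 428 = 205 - 633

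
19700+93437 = 113137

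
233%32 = 9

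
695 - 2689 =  - 1994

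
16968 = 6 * 2828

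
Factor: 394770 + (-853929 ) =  - 459159 = - 3^1*41^1*3733^1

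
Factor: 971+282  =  1253  =  7^1 * 179^1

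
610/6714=305/3357 = 0.09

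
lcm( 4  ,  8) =8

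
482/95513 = 482/95513 = 0.01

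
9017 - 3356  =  5661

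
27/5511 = 9/1837 =0.00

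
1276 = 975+301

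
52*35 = 1820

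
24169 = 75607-51438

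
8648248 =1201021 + 7447227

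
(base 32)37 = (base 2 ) 1100111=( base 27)3M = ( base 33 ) 34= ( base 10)103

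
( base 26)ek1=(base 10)9985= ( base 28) ckh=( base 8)23401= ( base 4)2130001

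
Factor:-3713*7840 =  - 29109920 = -2^5*5^1 * 7^2*47^1 * 79^1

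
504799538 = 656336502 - 151536964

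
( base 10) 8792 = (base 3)110001122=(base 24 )f68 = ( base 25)e1h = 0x2258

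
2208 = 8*276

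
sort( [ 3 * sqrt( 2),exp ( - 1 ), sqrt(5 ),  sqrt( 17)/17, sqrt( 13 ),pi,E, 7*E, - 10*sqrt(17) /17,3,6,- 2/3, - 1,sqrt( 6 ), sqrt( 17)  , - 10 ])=[ - 10, - 10*sqrt( 17 ) /17, - 1, - 2/3, sqrt( 17 ) /17, exp( - 1), sqrt( 5),sqrt( 6 ), E, 3, pi, sqrt( 13),sqrt(17),3 * sqrt( 2), 6,7*E ] 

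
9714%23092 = 9714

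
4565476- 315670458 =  - 311104982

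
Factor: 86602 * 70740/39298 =2^2*3^3  *  5^1*7^( - 2 )*19^1*43^1*53^1*131^1*401^( - 1) =3063112740/19649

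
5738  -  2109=3629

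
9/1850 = 9/1850 = 0.00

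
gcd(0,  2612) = 2612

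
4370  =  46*95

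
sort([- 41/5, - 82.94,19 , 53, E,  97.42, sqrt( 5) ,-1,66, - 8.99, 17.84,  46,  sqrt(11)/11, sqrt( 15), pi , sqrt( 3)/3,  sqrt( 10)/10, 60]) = [ - 82.94, - 8.99, -41/5, - 1,sqrt( 11)/11,sqrt( 10)/10,sqrt( 3)/3,sqrt( 5), E, pi,sqrt( 15),17.84 , 19,46,53, 60,66, 97.42]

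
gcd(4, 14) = 2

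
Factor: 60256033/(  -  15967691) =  - 31^1 * 113^( - 1)*141307^( - 1)*1943743^1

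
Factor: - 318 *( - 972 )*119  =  2^3*3^6 * 7^1 * 17^1*53^1 = 36782424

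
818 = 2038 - 1220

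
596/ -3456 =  - 1 + 715/864 =- 0.17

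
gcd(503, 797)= 1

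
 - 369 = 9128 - 9497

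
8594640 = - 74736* ( -115) 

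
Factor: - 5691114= - 2^1 *3^3*11^2*13^1*67^1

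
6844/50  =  136 + 22/25 = 136.88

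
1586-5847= -4261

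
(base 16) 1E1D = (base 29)94o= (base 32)7GT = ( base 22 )FK9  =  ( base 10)7709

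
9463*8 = 75704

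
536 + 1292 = 1828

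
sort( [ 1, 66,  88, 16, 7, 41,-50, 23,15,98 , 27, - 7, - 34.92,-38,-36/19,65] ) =[ - 50,-38,-34.92,- 7,- 36/19, 1,7,15, 16, 23, 27, 41, 65,66,88,  98]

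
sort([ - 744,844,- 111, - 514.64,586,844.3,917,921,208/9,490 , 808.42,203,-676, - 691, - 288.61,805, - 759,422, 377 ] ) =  [-759, - 744,-691,-676, - 514.64, - 288.61, - 111,208/9, 203 , 377, 422, 490,  586, 805,808.42,844,844.3,917, 921]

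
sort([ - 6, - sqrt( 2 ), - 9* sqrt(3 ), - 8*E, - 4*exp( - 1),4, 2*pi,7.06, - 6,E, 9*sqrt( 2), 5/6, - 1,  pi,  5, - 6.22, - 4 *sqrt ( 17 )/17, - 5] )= [ - 8*E, - 9*sqrt( 3 ), - 6.22  , - 6, - 6,  -  5, - 4*exp( - 1), - sqrt( 2), - 1, - 4 * sqrt (17 ) /17, 5/6,E,pi, 4,5, 2*pi, 7.06,9 * sqrt(2)]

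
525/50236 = 525/50236 = 0.01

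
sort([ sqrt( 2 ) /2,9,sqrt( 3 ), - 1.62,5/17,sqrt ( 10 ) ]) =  [ - 1.62,5/17 , sqrt(2)/2,sqrt(3), sqrt( 10), 9] 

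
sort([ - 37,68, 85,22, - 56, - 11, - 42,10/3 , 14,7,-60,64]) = [ - 60,-56, - 42,  -  37, - 11, 10/3,  7,14, 22, 64,68, 85]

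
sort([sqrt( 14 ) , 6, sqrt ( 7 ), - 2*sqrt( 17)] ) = [ - 2*sqrt(17),sqrt(7 ), sqrt(14),  6 ] 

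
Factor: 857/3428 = 2^(-2) = 1/4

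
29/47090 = 29/47090= 0.00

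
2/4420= 1/2210 = 0.00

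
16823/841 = 16823/841 = 20.00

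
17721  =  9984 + 7737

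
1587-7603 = - 6016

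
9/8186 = 9/8186 = 0.00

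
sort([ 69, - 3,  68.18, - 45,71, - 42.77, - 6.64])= [- 45, - 42.77, - 6.64,  -  3, 68.18, 69, 71 ] 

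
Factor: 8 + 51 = 59 = 59^1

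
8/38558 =4/19279 = 0.00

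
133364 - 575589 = -442225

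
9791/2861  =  3 +1208/2861 = 3.42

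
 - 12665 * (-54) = 683910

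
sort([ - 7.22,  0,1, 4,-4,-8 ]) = [  -  8,-7.22 ,  -  4, 0,1,4 ]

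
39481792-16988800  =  22492992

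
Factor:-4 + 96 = 92 = 2^2*23^1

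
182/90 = 2+1/45 = 2.02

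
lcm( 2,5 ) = 10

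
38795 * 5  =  193975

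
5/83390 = 1/16678 = 0.00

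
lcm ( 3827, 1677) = 149253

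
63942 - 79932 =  - 15990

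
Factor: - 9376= - 2^5*293^1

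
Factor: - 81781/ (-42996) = 2^(-2)*3^( - 1)*7^2*1669^1 *3583^(-1 ) 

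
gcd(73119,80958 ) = 3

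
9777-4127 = 5650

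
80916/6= 13486 = 13486.00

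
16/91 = 16/91 = 0.18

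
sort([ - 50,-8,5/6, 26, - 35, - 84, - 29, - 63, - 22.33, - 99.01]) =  [ - 99.01, - 84,  -  63, - 50, - 35,-29, - 22.33, - 8 , 5/6, 26] 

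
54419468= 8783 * 6196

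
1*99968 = 99968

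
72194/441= 163 + 311/441  =  163.71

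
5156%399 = 368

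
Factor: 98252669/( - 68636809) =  - 419^( -1)*1613^1*60913^1*163811^( - 1 )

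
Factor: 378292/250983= 2^2*3^( - 2) * 79^( - 1)*353^ ( - 1)* 94573^1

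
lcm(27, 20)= 540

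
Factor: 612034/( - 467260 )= - 799/610 =- 2^ ( - 1)*5^( - 1)*17^1 *47^1 * 61^( - 1 ) 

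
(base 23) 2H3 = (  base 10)1452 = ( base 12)a10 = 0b10110101100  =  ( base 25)282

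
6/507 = 2/169=0.01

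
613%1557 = 613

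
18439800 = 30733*600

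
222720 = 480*464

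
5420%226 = 222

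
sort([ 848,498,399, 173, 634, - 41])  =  [ - 41, 173, 399, 498 , 634, 848 ]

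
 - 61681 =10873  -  72554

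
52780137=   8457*6241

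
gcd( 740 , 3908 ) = 4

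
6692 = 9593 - 2901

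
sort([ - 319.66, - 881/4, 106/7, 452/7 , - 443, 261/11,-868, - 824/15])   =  [-868, - 443, - 319.66, - 881/4, - 824/15, 106/7,261/11, 452/7]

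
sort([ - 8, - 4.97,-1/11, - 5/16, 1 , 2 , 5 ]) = [ - 8, - 4.97, - 5/16,-1/11, 1,2, 5 ] 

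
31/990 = 31/990=0.03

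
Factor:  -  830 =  - 2^1*5^1*83^1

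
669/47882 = 669/47882 = 0.01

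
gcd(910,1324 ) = 2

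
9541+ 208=9749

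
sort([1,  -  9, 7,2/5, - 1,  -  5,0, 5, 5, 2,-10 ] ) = [-10, - 9, - 5, - 1,  0,2/5, 1 , 2,5, 5, 7] 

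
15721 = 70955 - 55234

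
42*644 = 27048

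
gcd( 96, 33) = 3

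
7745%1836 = 401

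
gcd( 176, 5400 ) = 8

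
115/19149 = 115/19149 = 0.01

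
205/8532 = 205/8532 = 0.02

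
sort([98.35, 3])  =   [ 3, 98.35] 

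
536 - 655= - 119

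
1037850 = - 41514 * ( - 25) 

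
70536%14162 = 13888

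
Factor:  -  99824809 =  - 7^2 * 1103^1*1847^1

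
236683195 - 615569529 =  - 378886334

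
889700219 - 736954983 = 152745236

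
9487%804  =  643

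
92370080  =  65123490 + 27246590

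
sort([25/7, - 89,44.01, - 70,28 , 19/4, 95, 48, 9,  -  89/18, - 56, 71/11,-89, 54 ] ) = [  -  89, - 89, - 70,-56,- 89/18,25/7, 19/4,71/11,9, 28, 44.01 , 48, 54, 95] 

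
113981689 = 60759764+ 53221925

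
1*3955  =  3955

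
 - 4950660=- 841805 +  - 4108855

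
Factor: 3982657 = 7^1*23^1*29^1 *853^1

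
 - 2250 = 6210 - 8460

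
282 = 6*47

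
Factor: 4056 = 2^3*3^1*13^2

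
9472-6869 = 2603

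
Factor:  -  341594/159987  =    -  2^1*3^(-1 )*11^1*17^(  -  1)*3137^( - 1)*15527^1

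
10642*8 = 85136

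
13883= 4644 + 9239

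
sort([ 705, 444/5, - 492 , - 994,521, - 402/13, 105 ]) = [ - 994, - 492, - 402/13, 444/5, 105,  521, 705]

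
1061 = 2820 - 1759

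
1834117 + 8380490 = 10214607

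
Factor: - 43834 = - 2^1*7^1*31^1*101^1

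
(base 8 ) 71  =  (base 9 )63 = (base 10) 57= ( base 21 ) 2f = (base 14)41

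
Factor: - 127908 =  - 2^2 *3^2*11^1*17^1 *19^1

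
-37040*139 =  - 5148560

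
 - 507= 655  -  1162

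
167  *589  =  98363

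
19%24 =19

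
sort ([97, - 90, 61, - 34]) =[  -  90, - 34, 61,  97 ] 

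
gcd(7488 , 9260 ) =4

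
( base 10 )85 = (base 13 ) 67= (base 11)78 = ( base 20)45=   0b1010101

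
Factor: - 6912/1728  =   -4= - 2^2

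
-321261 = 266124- 587385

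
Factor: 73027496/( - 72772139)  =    -  2^3 *11^(  -  1)*587^1*15551^1*6615649^( - 1)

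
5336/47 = 5336/47 = 113.53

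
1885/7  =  269 + 2/7 = 269.29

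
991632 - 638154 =353478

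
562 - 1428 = -866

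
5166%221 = 83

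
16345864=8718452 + 7627412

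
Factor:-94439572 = - 2^2*1093^1*21601^1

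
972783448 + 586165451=1558948899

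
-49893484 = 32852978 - 82746462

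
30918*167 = 5163306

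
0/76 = 0=0.00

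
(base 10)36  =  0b100100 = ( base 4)210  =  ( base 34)12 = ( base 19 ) 1H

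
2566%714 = 424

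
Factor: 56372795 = 5^1 * 67^1*168277^1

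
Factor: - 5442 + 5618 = 176 = 2^4*11^1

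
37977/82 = 37977/82 = 463.13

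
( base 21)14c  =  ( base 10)537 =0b1000011001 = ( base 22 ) 129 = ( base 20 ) 16H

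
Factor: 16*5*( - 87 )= - 2^4*3^1*5^1*29^1 = -6960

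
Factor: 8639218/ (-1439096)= - 4319609/719548 = -2^( - 2 )*7^1*29^( - 1) * 6203^(-1)*617087^1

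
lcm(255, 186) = 15810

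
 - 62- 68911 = -68973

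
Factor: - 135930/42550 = -591/185 = - 3^1*5^( - 1)*37^( - 1)* 197^1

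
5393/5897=5393/5897 = 0.91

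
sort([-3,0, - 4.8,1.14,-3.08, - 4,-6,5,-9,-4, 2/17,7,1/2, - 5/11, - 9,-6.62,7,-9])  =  [ - 9, - 9, - 9, - 6.62, - 6 ,-4.8,-4, - 4,-3.08, - 3,-5/11, 0,2/17,1/2,1.14,5,7,7]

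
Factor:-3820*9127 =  - 34865140 =-  2^2*5^1 * 191^1*9127^1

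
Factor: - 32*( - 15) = 2^5*3^1*5^1 =480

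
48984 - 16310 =32674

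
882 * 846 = 746172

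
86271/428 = 86271/428=201.57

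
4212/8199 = 468/911 = 0.51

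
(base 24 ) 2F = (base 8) 77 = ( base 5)223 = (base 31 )21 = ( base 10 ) 63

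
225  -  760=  - 535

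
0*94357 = 0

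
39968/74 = 540 + 4/37 = 540.11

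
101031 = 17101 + 83930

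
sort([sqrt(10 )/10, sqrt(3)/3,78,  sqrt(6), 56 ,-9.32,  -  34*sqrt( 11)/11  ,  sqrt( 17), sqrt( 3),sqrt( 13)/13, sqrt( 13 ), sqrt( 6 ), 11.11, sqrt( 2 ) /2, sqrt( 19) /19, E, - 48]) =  [ - 48,-34*sqrt( 11)/11 , - 9.32, sqrt( 19) /19,sqrt ( 13)/13, sqrt( 10)/10, sqrt( 3)/3, sqrt(2)/2, sqrt( 3)  ,  sqrt ( 6 ),  sqrt(6),E,  sqrt(13), sqrt( 17), 11.11,56, 78]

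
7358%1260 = 1058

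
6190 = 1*6190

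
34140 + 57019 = 91159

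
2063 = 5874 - 3811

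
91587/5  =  91587/5 = 18317.40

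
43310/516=21655/258 = 83.93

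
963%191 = 8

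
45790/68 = 673 + 13/34 = 673.38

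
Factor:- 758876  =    -  2^2*193^1*983^1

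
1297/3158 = 1297/3158 = 0.41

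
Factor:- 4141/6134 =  - 2^ ( - 1)*41^1 * 101^1*3067^( - 1 ) 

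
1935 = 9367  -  7432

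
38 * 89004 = 3382152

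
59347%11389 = 2402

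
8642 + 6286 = 14928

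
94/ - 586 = - 47/293  =  - 0.16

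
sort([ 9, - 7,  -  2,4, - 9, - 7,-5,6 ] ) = [-9, - 7, - 7, - 5, - 2,4,6,9]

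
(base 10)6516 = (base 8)14564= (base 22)da4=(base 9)8840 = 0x1974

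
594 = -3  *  (-198)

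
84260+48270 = 132530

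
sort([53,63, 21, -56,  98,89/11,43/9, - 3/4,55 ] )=[ - 56, - 3/4,  43/9, 89/11  ,  21,53, 55,63,98] 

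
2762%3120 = 2762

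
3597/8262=1199/2754= 0.44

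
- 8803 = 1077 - 9880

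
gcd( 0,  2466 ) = 2466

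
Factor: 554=2^1*277^1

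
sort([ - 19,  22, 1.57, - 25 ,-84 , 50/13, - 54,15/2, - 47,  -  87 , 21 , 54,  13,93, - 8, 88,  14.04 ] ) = [ - 87, - 84, - 54, - 47,-25, - 19, - 8, 1.57, 50/13,15/2 , 13, 14.04 , 21,  22,54,  88,  93]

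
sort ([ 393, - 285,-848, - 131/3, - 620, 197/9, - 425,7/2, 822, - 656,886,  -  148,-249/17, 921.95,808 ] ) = [ - 848,- 656,-620, - 425,-285,-148, - 131/3, - 249/17,  7/2,197/9,  393  ,  808,822, 886, 921.95]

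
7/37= 7/37=0.19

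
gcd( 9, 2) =1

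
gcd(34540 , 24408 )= 4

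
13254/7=1893+3/7 = 1893.43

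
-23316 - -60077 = 36761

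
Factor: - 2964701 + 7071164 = 3^1*271^1 * 5051^1 = 4106463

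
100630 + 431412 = 532042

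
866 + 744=1610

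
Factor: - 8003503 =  - 19^1*89^1*4733^1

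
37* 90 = 3330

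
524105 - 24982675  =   - 24458570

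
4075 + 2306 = 6381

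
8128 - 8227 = -99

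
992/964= 248/241 = 1.03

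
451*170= 76670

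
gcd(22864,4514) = 2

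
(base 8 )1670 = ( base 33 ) ss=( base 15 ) 437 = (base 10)952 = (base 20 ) 27c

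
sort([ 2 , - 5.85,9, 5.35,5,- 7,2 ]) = [ - 7  , - 5.85, 2, 2,5,5.35, 9] 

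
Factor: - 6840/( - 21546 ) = 2^2 * 3^(-2 ) * 5^1*7^( - 1 ) = 20/63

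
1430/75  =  19+1/15 = 19.07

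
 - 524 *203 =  - 106372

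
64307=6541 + 57766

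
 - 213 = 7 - 220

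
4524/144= 31 + 5/12=31.42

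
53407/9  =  5934 + 1/9 = 5934.11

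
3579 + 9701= 13280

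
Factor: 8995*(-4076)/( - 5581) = 36663620/5581 = 2^2*5^1*7^1*257^1 * 1019^1*5581^(- 1 )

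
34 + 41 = 75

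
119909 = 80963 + 38946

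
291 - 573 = -282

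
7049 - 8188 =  - 1139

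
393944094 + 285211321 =679155415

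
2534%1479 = 1055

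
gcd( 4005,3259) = 1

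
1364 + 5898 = 7262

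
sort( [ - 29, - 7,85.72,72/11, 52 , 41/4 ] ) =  [-29, - 7,72/11, 41/4, 52,85.72 ]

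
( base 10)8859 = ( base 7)34554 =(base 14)332B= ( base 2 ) 10001010011011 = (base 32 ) 8kr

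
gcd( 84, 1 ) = 1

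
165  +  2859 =3024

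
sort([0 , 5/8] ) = [ 0 , 5/8]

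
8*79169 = 633352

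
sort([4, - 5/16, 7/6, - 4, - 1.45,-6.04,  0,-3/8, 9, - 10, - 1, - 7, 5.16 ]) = [ - 10,  -  7, -6.04, - 4, - 1.45,-1, - 3/8, - 5/16, 0, 7/6, 4,5.16,9]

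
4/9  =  4/9 = 0.44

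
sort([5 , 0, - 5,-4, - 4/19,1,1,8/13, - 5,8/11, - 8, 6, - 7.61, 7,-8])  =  [ - 8, - 8, -7.61,-5, - 5, - 4,- 4/19,0,  8/13,8/11,1, 1,5 , 6 , 7 ] 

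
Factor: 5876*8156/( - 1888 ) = -2^( - 1 )*13^1 * 59^(- 1 )*113^1*2039^1 = -2995291/118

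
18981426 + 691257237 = 710238663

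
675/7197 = 225/2399 = 0.09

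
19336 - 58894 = -39558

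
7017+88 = 7105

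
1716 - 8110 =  - 6394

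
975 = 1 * 975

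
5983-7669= - 1686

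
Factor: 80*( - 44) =-3520 = - 2^6*5^1*11^1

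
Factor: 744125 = 5^3*5953^1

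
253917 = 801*317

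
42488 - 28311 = 14177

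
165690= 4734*35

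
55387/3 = 55387/3 = 18462.33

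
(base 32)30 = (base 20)4g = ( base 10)96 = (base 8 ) 140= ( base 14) 6C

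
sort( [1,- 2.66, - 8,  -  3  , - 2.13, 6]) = [ -8,-3, - 2.66, - 2.13,1 , 6]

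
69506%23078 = 272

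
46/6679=46/6679 = 0.01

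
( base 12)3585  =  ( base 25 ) 9f5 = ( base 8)13565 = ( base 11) 456A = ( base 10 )6005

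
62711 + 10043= 72754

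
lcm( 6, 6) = 6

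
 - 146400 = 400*( - 366)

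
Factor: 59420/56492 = 5^1*29^( - 1)*487^ (-1)*2971^1 = 14855/14123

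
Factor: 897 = 3^1*13^1*23^1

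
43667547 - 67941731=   -  24274184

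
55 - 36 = 19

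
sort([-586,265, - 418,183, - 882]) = [ - 882,  -  586, - 418, 183, 265]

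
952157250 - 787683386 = 164473864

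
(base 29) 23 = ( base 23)2F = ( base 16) 3D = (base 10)61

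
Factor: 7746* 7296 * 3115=176043651840 = 2^8*3^2*5^1 * 7^1 * 19^1*89^1*1291^1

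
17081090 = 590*28951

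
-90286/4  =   - 45143/2 = -22571.50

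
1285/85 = 257/17= 15.12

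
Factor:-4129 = -4129^1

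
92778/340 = 272+ 149/170  =  272.88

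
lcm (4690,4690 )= 4690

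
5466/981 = 1822/327 = 5.57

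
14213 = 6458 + 7755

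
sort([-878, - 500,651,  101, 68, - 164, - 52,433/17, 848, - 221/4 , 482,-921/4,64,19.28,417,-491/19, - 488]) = [ - 878, - 500, - 488, - 921/4 ,-164, - 221/4, - 52, - 491/19,19.28,433/17,64,68,101, 417,482, 651,848 ] 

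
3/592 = 3/592 = 0.01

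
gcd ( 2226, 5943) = 21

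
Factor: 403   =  13^1*31^1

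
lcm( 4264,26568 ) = 345384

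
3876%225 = 51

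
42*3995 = 167790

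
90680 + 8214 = 98894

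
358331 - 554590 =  - 196259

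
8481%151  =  25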